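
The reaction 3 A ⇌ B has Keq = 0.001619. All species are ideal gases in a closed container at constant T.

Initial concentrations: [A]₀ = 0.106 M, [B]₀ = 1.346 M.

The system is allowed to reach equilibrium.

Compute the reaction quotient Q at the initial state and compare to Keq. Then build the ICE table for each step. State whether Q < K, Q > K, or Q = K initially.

Q₀ = 1130 vs Keq = 0.001619 ⇒ Q>K, reverse
Step 1:
                  A         B
  Initial     0.106     1.346
  Change      3.758    -1.253
  Equil       3.864   0.09339
  solve Keq expr → x = -1.253; check Q = 0.001619

Q₀ = 1130; Q > K (proceeds reverse)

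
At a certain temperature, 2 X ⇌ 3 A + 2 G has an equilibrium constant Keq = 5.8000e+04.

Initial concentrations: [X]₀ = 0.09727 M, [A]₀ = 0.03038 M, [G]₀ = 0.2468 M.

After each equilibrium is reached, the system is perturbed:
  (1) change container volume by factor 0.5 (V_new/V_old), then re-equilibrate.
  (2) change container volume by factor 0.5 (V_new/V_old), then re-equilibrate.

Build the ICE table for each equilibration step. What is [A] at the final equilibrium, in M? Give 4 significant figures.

[A]_eq = 0.7001 M

Q₀ = 1.8051e-04 vs Keq = 5.8000e+04 ⇒ Q<K, forward
Step 1:
                  X         A         G
  init      0.09727   0.03038    0.2468
  Δ        -0.09716    0.1457   0.09716
  eq      1.0557e-04    0.1761     0.344
  solve Keq expr → x = 0.04858; check Q = 5.8000e+04
Then change container volume by factor 0.5 (V_new/V_old).
Step 2:
                  X         A         G
  init    2.1114e-04    0.3523    0.6879
  Δ       3.8425e-04 -5.7638e-04 -3.8425e-04
  eq      5.9539e-04    0.3517    0.6875
  solve Keq expr → x = -1.9213e-04; check Q = 5.8000e+04
Then change container volume by factor 0.5 (V_new/V_old).
Step 3:
                  X         A         G
  init     0.001191    0.7034     1.375
  Δ        0.002149 -0.003223 -0.002149
  eq        0.00334    0.7001     1.373
  solve Keq expr → x = -0.001074; check Q = 5.8000e+04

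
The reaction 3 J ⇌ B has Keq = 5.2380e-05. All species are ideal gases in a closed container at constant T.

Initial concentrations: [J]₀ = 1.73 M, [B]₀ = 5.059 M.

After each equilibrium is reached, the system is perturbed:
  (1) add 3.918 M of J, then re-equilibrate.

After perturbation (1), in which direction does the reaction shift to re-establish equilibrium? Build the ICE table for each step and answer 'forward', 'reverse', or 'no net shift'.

Direction: forward

Q₀ = 0.9771 vs Keq = 5.2380e-05 ⇒ Q>K, reverse
Step 1:
                  J         B
  I            1.73     5.059
  C            14.5    -4.835
  E           16.23    0.2241
  solve Keq expr → x = -4.835; check Q = 5.2380e-05
Then add 3.918 M of J.
Step 2:
                  J         B
  I           20.15    0.2241
  C         -0.5172    0.1724
  E           19.64    0.3965
  solve Keq expr → x = 0.1724; check Q = 5.2380e-05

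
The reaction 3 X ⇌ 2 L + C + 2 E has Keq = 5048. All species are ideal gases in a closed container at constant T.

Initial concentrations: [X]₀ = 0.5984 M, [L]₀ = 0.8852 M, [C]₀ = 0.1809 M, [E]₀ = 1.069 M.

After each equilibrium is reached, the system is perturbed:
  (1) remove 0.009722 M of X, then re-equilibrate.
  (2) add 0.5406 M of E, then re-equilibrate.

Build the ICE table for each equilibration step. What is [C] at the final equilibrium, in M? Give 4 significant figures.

Q₀ = 0.756 vs Keq = 5048 ⇒ Q<K, forward
Step 1:
                    X           L           C           E
  I            0.5984      0.8852      0.1809       1.069
  C           -0.5376      0.3584      0.1792      0.3584
  E            0.0608       1.244      0.3601       1.427
  solve Keq expr → x = 0.1792; check Q = 5048
Then remove 0.009722 M of X.
Step 2:
                    X           L           C           E
  I           0.05108       1.244      0.3601       1.427
  C          0.009178   -0.006118   -0.003059   -0.006118
  E           0.06026       1.237       0.357       1.421
  solve Keq expr → x = -0.003059; check Q = 5048
Then add 0.5406 M of E.
Step 3:
                    X           L           C           E
  I           0.06026       1.237       0.357       1.962
  C           0.01354   -0.009027   -0.004513   -0.009027
  E            0.0738       1.228      0.3525       1.953
  solve Keq expr → x = -0.004513; check Q = 5048

[C]_eq = 0.3525 M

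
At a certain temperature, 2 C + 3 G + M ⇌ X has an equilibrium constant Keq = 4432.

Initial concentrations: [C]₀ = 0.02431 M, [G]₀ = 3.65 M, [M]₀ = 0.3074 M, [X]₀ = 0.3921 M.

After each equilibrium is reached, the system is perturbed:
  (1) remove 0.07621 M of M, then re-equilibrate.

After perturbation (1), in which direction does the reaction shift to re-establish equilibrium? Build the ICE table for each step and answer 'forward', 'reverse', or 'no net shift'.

Q₀ = 44.39 vs Keq = 4432 ⇒ Q<K, forward
Step 1:
                    C           G           M           X
  I           0.02431        3.65      0.3074      0.3921
  C          -0.02176    -0.03265    -0.01088     0.01088
  E          0.002545       3.617      0.2965       0.403
  solve Keq expr → x = 0.01088; check Q = 4432
Then remove 0.07621 M of M.
Step 2:
                    C           G           M           X
  I          0.002545       3.617      0.2203       0.403
  C        4.0476e-04  6.0714e-04  2.0238e-04 -2.0238e-04
  E           0.00295       3.618      0.2205      0.4028
  solve Keq expr → x = -2.0238e-04; check Q = 4432

Direction: reverse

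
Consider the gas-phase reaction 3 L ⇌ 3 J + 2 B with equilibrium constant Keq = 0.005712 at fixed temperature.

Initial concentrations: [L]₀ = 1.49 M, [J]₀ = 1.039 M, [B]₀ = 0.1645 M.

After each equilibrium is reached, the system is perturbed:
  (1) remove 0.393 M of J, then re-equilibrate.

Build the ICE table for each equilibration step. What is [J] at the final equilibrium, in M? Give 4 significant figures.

Q₀ = 0.009175 vs Keq = 0.005712 ⇒ Q>K, reverse
Step 1:
                   L          J          B
  Initial       1.49      1.039     0.1645
  Change     0.03469   -0.03469   -0.02313
  Equil        1.525      1.004     0.1414
  solve Keq expr → x = -0.01156; check Q = 0.005712
Then remove 0.393 M of J.
Step 2:
                   L          J          B
  Initial      1.525     0.6113     0.1414
  Change     -0.1046     0.1046    0.06975
  Equil         1.42     0.7159     0.2111
  solve Keq expr → x = 0.03488; check Q = 0.005712

[J]_eq = 0.7159 M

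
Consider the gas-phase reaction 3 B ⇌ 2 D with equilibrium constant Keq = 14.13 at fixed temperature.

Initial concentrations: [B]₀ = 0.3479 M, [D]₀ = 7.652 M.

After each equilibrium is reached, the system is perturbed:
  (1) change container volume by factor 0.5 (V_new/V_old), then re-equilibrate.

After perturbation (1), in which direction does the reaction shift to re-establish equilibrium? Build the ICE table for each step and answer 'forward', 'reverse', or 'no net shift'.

Q₀ = 1391 vs Keq = 14.13 ⇒ Q>K, reverse
Step 1:
                   B          D
  init        0.3479      7.652
  Δ            1.149    -0.7661
  eq           1.497      6.886
  solve Keq expr → x = -0.3831; check Q = 14.13
Then change container volume by factor 0.5 (V_new/V_old).
Step 2:
                   B          D
  init         2.994      13.77
  Δ          -0.5739     0.3826
  eq            2.42      14.15
  solve Keq expr → x = 0.1913; check Q = 14.13

Direction: forward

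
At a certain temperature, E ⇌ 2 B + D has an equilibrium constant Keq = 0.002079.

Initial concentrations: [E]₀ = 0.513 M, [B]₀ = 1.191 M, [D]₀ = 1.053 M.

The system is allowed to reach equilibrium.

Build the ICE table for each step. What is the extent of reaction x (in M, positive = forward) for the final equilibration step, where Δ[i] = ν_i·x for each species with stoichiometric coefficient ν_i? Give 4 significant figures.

x = -0.5618 M

Q₀ = 2.912 vs Keq = 0.002079 ⇒ Q>K, reverse
Step 1:
                  E         B         D
  Initial     0.513     1.191     1.053
  Change     0.5618    -1.124   -0.5618
  Equil       1.075   0.06744    0.4912
  solve Keq expr → x = -0.5618; check Q = 0.002079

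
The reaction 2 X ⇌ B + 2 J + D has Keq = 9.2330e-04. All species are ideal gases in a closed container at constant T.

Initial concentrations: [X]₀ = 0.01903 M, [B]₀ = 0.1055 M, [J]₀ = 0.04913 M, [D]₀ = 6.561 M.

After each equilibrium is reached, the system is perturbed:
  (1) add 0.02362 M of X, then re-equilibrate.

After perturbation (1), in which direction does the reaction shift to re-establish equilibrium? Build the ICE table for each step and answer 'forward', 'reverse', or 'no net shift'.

Q₀ = 4.614 vs Keq = 9.2330e-04 ⇒ Q>K, reverse
Step 1:
                  X         B         J         D
  Initial   0.01903    0.1055   0.04913     6.561
  Change    0.04642  -0.02321  -0.04642  -0.02321
  Equil     0.06545   0.08229  0.002711     6.538
  solve Keq expr → x = -0.02321; check Q = 9.2330e-04
Then add 0.02362 M of X.
Step 2:
                  X         B         J         D
  Initial   0.08907   0.08229  0.002711     6.538
  Change  -9.2959e-04 4.6480e-04 9.2959e-04 4.6480e-04
  Equil     0.08814   0.08276  0.003641     6.538
  solve Keq expr → x = 4.6480e-04; check Q = 9.2330e-04

Direction: forward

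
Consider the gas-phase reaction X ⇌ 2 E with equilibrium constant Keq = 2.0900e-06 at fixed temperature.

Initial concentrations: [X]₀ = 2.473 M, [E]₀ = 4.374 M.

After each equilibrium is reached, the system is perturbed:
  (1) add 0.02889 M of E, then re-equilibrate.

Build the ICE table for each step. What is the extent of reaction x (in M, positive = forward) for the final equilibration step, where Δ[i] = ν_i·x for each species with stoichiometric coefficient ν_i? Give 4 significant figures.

Q₀ = 7.736 vs Keq = 2.0900e-06 ⇒ Q>K, reverse
Step 1:
                   X          E
  init         2.473      4.374
  Δ            2.185     -4.371
  eq           4.658    0.00312
  solve Keq expr → x = -2.185; check Q = 2.0900e-06
Then add 0.02889 M of E.
Step 2:
                   X          E
  init         4.658    0.03201
  Δ          0.01444   -0.02889
  eq           4.673   0.003125
  solve Keq expr → x = -0.01444; check Q = 2.0900e-06

x = -0.01444 M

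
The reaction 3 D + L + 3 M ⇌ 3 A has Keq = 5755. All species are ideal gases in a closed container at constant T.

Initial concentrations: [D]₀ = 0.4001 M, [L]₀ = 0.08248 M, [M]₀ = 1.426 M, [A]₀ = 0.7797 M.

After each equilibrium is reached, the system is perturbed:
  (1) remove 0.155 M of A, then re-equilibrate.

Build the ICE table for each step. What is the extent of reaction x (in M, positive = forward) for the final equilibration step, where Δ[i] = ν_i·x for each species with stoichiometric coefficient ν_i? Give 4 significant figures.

Q₀ = 30.94 vs Keq = 5755 ⇒ Q<K, forward
Step 1:
                    D           L           M           A
  I            0.4001     0.08248       1.426      0.7797
  C           -0.2081    -0.06937     -0.2081      0.2081
  E             0.192     0.01311       1.218      0.9878
  solve Keq expr → x = 0.06937; check Q = 5755
Then remove 0.155 M of A.
Step 2:
                    D           L           M           A
  I             0.192     0.01311       1.218      0.8328
  C         -0.009956   -0.003319   -0.009956    0.009956
  E             0.182    0.009787       1.208      0.8428
  solve Keq expr → x = 0.003319; check Q = 5755

x = 0.003319 M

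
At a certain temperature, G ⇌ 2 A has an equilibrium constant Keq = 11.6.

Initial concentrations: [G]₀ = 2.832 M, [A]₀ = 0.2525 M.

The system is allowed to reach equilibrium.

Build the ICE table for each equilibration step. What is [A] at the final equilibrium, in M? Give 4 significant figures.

Q₀ = 0.02251 vs Keq = 11.6 ⇒ Q<K, forward
Step 1:
                   G          A
  I            2.832     0.2525
  C           -1.692      3.384
  E             1.14      3.636
  solve Keq expr → x = 1.692; check Q = 11.6

[A]_eq = 3.636 M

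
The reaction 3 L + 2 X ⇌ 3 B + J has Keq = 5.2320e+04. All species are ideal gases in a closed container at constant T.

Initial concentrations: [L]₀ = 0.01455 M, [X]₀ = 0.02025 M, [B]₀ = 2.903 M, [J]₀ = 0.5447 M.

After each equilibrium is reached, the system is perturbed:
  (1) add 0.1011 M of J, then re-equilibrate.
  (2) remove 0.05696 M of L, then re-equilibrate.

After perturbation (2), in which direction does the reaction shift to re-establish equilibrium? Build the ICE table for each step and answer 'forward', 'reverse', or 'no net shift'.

Direction: reverse

Q₀ = 1.0550e+10 vs Keq = 5.2320e+04 ⇒ Q>K, reverse
Step 1:
                   L          X          B          J
  init       0.01455    0.02025      2.903     0.5447
  Δ           0.1898     0.1265    -0.1898   -0.06326
  eq          0.2043     0.1468      2.713     0.4814
  solve Keq expr → x = -0.06326; check Q = 5.2320e+04
Then add 0.1011 M of J.
Step 2:
                   L          X          B          J
  init        0.2043     0.1468      2.713     0.5825
  Δ         0.007617   0.005078  -0.007617  -0.002539
  eq           0.212     0.1519      2.706       0.58
  solve Keq expr → x = -0.002539; check Q = 5.2320e+04
Then remove 0.05696 M of L.
Step 3:
                   L          X          B          J
  init         0.155     0.1519      2.706       0.58
  Δ          0.03432    0.02288   -0.03432   -0.01144
  eq          0.1893     0.1747      2.671     0.5686
  solve Keq expr → x = -0.01144; check Q = 5.2320e+04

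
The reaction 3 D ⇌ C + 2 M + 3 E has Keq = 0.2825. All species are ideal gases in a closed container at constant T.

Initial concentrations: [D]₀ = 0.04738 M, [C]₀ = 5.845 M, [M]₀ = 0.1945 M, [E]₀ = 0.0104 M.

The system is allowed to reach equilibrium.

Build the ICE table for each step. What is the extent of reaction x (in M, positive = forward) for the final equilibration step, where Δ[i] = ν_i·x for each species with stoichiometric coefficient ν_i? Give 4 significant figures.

x = 0.006352 M

Q₀ = 0.002339 vs Keq = 0.2825 ⇒ Q<K, forward
Step 1:
                    D           C           M           E
  Initial     0.04738       5.845      0.1945      0.0104
  Change     -0.01906    0.006352      0.0127     0.01906
  Equil       0.02832       5.851      0.2072     0.02946
  solve Keq expr → x = 0.006352; check Q = 0.2825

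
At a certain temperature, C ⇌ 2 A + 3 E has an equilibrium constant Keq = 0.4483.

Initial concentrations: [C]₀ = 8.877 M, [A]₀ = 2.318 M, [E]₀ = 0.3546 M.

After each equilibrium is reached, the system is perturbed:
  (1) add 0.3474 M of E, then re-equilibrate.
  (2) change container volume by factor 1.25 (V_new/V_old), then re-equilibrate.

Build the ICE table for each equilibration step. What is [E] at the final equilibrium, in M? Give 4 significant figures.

[E]_eq = 0.8984 M

Q₀ = 0.02699 vs Keq = 0.4483 ⇒ Q<K, forward
Step 1:
                    C           A           E
  Initial       8.877       2.318      0.3546
  Change      -0.1572      0.3144      0.4717
  Equil          8.72       2.632      0.8263
  solve Keq expr → x = 0.1572; check Q = 0.4483
Then add 0.3474 M of E.
Step 2:
                    C           A           E
  Initial        8.72       2.632       1.174
  Change      0.09983     -0.1997     -0.2995
  Equil          8.82       2.433      0.8742
  solve Keq expr → x = -0.09983; check Q = 0.4483
Then change container volume by factor 1.25 (V_new/V_old).
Step 3:
                    C           A           E
  Initial       7.056       1.946      0.6993
  Change     -0.06633      0.1327       0.199
  Equil         6.989       2.079      0.8984
  solve Keq expr → x = 0.06633; check Q = 0.4483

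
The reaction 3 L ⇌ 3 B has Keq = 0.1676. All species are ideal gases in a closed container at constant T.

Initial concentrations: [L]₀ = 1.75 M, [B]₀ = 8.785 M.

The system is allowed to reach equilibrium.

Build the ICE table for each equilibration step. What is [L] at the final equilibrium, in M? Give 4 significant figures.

Q₀ = 126.5 vs Keq = 0.1676 ⇒ Q>K, reverse
Step 1:
                    L           B
  I              1.75       8.785
  C             5.041      -5.041
  E             6.791       3.744
  solve Keq expr → x = -1.68; check Q = 0.1676

[L]_eq = 6.791 M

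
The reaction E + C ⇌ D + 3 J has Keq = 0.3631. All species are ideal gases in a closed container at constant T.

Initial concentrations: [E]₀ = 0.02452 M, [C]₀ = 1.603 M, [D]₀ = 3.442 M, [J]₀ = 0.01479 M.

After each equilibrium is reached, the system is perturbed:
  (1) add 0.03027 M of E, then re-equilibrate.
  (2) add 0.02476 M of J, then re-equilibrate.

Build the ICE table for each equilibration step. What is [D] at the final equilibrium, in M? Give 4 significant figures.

[D]_eq = 3.478 M

Q₀ = 2.8331e-04 vs Keq = 0.3631 ⇒ Q<K, forward
Step 1:
                  E         C         D         J
  Initial   0.02452     1.603     3.442   0.01479
  Change   -0.02151  -0.02151   0.02151   0.06453
  Equil     0.00301     1.581     3.464   0.07932
  solve Keq expr → x = 0.02151; check Q = 0.3631
Then add 0.03027 M of E.
Step 2:
                  E         C         D         J
  Initial   0.03328     1.581     3.464   0.07932
  Change   -0.01837  -0.01837   0.01837   0.05512
  Equil     0.01491     1.563     3.482    0.1344
  solve Keq expr → x = 0.01837; check Q = 0.3631
Then add 0.02476 M of J.
Step 3:
                  E         C         D         J
  Initial   0.01491     1.563     3.482    0.1592
  Change   0.004267  0.004267 -0.004267   -0.0128
  Equil     0.01917     1.567     3.478    0.1464
  solve Keq expr → x = -0.004267; check Q = 0.3631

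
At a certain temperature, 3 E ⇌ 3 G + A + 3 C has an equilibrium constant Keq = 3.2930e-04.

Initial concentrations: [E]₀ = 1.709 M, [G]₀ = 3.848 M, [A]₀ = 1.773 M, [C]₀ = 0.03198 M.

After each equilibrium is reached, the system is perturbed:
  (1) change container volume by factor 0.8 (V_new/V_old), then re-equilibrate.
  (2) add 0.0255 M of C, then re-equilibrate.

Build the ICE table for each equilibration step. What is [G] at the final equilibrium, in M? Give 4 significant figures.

[G]_eq = 4.769 M

Q₀ = 6.6195e-04 vs Keq = 3.2930e-04 ⇒ Q>K, reverse
Step 1:
                  E         G         A         C
  Initial     1.709     3.848     1.773   0.03198
  Change   0.006491 -0.006491 -0.002164 -0.006491
  Equil       1.715     3.842     1.771   0.02549
  solve Keq expr → x = -0.002164; check Q = 3.2930e-04
Then change container volume by factor 0.8 (V_new/V_old).
Step 2:
                  E         G         A         C
  Initial     2.144     4.802     2.214   0.03186
  Change   0.008061 -0.008061 -0.002687 -0.008061
  Equil       2.152     4.794     2.211    0.0238
  solve Keq expr → x = -0.002687; check Q = 3.2930e-04
Then add 0.0255 M of C.
Step 3:
                  E         G         A         C
  Initial     2.152     4.794     2.211    0.0493
  Change    0.02507  -0.02507 -0.008355  -0.02507
  Equil       2.177     4.769     2.203   0.02423
  solve Keq expr → x = -0.008355; check Q = 3.2930e-04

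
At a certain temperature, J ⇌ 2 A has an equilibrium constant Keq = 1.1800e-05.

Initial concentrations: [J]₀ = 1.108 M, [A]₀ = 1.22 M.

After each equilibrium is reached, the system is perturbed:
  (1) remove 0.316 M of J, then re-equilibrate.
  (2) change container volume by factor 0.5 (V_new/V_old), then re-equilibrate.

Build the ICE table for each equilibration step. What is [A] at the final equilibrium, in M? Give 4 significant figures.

[A]_eq = 0.005749 M

Q₀ = 1.343 vs Keq = 1.1800e-05 ⇒ Q>K, reverse
Step 1:
                    J           A
  Initial       1.108        1.22
  Change       0.6078      -1.216
  Equil         1.716      0.0045
  solve Keq expr → x = -0.6078; check Q = 1.1800e-05
Then remove 0.316 M of J.
Step 2:
                    J           A
  Initial         1.4      0.0045
  Change   2.1755e-04 -4.3511e-04
  Equil           1.4    0.004064
  solve Keq expr → x = -2.1755e-04; check Q = 1.1800e-05
Then change container volume by factor 0.5 (V_new/V_old).
Step 3:
                    J           A
  Initial         2.8    0.008129
  Change      0.00119    -0.00238
  Equil         2.801    0.005749
  solve Keq expr → x = -0.00119; check Q = 1.1800e-05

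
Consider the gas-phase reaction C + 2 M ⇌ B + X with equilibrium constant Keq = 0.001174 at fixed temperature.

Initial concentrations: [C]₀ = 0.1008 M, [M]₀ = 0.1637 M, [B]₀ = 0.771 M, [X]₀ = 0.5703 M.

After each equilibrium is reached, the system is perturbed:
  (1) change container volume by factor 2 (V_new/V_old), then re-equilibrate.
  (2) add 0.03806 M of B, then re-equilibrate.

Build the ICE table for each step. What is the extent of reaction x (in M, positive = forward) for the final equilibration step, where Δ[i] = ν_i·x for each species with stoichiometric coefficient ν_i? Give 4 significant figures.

x = -4.3170e-04 M

Q₀ = 162.8 vs Keq = 0.001174 ⇒ Q>K, reverse
Step 1:
                  C         M         B         X
  I          0.1008    0.1637     0.771    0.5703
  C           0.564     1.128    -0.564    -0.564
  E          0.6648     1.292     0.207  0.006291
  solve Keq expr → x = -0.564; check Q = 0.001174
Then change container volume by factor 2 (V_new/V_old).
Step 2:
                  C         M         B         X
  I          0.3324    0.6459    0.1035  0.003146
  C        0.001527  0.003054 -0.001527 -0.001527
  E          0.3339    0.6489     0.102  0.001619
  solve Keq expr → x = -0.001527; check Q = 0.001174
Then add 0.03806 M of B.
Step 3:
                  C         M         B         X
  I          0.3339    0.6489      0.14  0.001619
  C       4.3170e-04 8.6340e-04 -4.3170e-04 -4.3170e-04
  E          0.3344    0.6498    0.1396  0.001187
  solve Keq expr → x = -4.3170e-04; check Q = 0.001174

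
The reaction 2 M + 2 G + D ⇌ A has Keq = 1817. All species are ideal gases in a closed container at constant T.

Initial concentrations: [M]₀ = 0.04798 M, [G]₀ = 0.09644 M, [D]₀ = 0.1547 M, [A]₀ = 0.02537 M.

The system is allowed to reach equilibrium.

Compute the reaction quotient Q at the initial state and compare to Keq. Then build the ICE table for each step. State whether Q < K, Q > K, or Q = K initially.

Q₀ = 7659; Q > K (proceeds reverse)

Q₀ = 7659 vs Keq = 1817 ⇒ Q>K, reverse
Step 1:
                    M           G           D           A
  I           0.04798     0.09644      0.1547     0.02537
  C           0.01757     0.01757    0.008783   -0.008783
  E           0.06555       0.114      0.1635     0.01659
  solve Keq expr → x = -0.008783; check Q = 1817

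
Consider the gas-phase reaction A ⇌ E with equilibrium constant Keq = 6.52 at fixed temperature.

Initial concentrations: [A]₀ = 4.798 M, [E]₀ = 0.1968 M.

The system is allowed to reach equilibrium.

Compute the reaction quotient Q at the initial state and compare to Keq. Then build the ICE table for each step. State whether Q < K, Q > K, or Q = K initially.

Q₀ = 0.04102; Q < K (proceeds forward)

Q₀ = 0.04102 vs Keq = 6.52 ⇒ Q<K, forward
Step 1:
                   A          E
  Initial      4.798     0.1968
  Change      -4.134      4.134
  Equil       0.6642      4.331
  solve Keq expr → x = 4.134; check Q = 6.52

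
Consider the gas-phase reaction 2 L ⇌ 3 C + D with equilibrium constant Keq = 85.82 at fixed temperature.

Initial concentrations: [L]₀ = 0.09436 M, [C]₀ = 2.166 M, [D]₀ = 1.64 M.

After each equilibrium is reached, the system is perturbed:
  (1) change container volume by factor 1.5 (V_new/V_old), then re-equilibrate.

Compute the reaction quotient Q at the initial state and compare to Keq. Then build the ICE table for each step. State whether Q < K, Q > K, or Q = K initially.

Q₀ = 1872 vs Keq = 85.82 ⇒ Q>K, reverse
Step 1:
                   L          C          D
  Initial    0.09436      2.166       1.64
  Change      0.2322    -0.3483    -0.1161
  Equil       0.3266      1.818      1.524
  solve Keq expr → x = -0.1161; check Q = 85.82
Then change container volume by factor 1.5 (V_new/V_old).
Step 2:
                   L          C          D
  Initial     0.2177      1.212      1.016
  Change    -0.05526    0.08289    0.02763
  Equil       0.1624      1.295      1.044
  solve Keq expr → x = 0.02763; check Q = 85.82

Q₀ = 1872; Q > K (proceeds reverse)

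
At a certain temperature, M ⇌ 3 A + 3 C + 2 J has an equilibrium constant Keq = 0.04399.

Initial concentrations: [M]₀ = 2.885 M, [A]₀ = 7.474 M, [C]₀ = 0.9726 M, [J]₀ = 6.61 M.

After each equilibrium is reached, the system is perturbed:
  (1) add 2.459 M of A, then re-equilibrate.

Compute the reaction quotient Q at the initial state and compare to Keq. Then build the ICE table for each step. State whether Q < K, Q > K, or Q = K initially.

Q₀ = 5817; Q > K (proceeds reverse)

Q₀ = 5817 vs Keq = 0.04399 ⇒ Q>K, reverse
Step 1:
                   M          A          C          J
  I            2.885      7.474     0.9726       6.61
  C           0.3161    -0.9484    -0.9484    -0.6323
  E            3.201      6.526    0.02421      5.978
  solve Keq expr → x = -0.3161; check Q = 0.04399
Then add 2.459 M of A.
Step 2:
                   M          A          C          J
  I            3.201      8.985    0.02421      5.978
  C           0.0022  -0.006599  -0.006599  -0.004399
  E            3.203      8.978    0.01761      5.973
  solve Keq expr → x = -0.0022; check Q = 0.04399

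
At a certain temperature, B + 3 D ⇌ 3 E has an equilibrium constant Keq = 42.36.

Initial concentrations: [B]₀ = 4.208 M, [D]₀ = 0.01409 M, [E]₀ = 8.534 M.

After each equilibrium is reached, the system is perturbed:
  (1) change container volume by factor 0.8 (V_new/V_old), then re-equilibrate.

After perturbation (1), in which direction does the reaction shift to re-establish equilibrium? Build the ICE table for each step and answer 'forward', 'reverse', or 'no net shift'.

Direction: forward

Q₀ = 5.2802e+07 vs Keq = 42.36 ⇒ Q>K, reverse
Step 1:
                    B           D           E
  Initial       4.208     0.01409       8.534
  Change       0.4139       1.242      -1.242
  Equil         4.622       1.256       7.292
  solve Keq expr → x = -0.4139; check Q = 42.36
Then change container volume by factor 0.8 (V_new/V_old).
Step 2:
                    B           D           E
  Initial       5.777        1.57       9.115
  Change     -0.03157     -0.0947      0.0947
  Equil         5.746       1.475        9.21
  solve Keq expr → x = 0.03157; check Q = 42.36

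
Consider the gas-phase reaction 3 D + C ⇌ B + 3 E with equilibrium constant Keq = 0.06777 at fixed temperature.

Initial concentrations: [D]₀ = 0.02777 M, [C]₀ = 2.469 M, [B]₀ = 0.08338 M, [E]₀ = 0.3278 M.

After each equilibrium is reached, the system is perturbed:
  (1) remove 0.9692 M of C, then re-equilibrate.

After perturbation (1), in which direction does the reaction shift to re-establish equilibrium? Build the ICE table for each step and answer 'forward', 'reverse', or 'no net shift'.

Q₀ = 55.54 vs Keq = 0.06777 ⇒ Q>K, reverse
Step 1:
                  D         C         B         E
  Initial   0.02777     2.469   0.08338    0.3278
  Change     0.1119   0.03732  -0.03732   -0.1119
  Equil      0.1397     2.506   0.04606    0.2159
  solve Keq expr → x = -0.03732; check Q = 0.06777
Then remove 0.9692 M of C.
Step 2:
                  D         C         B         E
  Initial    0.1397     1.537   0.04606    0.2159
  Change    0.01145  0.003818 -0.003818  -0.01145
  Equil      0.1512     1.541   0.04225    0.2044
  solve Keq expr → x = -0.003818; check Q = 0.06777

Direction: reverse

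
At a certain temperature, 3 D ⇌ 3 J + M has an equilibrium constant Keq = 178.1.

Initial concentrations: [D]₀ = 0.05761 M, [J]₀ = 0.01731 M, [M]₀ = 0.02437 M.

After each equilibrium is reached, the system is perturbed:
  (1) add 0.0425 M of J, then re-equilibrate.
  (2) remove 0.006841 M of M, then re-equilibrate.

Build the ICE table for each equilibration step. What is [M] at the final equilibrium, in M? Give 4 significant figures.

Q₀ = 6.6108e-04 vs Keq = 178.1 ⇒ Q<K, forward
Step 1:
                   D          J          M
  I          0.05761    0.01731    0.02437
  C         -0.05325    0.05325    0.01775
  E         0.004363    0.07056    0.04212
  solve Keq expr → x = 0.01775; check Q = 178.1
Then add 0.0425 M of J.
Step 2:
                   D          J          M
  I         0.004363     0.1131    0.04212
  C         0.002434  -0.002434 -8.1117e-04
  E         0.006797     0.1106    0.04131
  solve Keq expr → x = -8.1117e-04; check Q = 178.1
Then remove 0.006841 M of M.
Step 3:
                   D          J          M
  I         0.006797     0.1106    0.03447
  C       -3.6909e-04 3.6909e-04 1.2303e-04
  E         0.006428      0.111    0.03459
  solve Keq expr → x = 1.2303e-04; check Q = 178.1

[M]_eq = 0.03459 M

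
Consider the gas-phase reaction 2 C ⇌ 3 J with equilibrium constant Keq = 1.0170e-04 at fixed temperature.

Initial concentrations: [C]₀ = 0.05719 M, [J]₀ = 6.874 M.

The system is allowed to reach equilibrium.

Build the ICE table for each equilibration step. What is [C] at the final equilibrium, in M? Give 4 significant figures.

[C]_eq = 4.554 M

Q₀ = 9.9309e+04 vs Keq = 1.0170e-04 ⇒ Q>K, reverse
Step 1:
                   C          J
  init       0.05719      6.874
  Δ            4.497     -6.746
  eq           4.554     0.1283
  solve Keq expr → x = -2.249; check Q = 1.0170e-04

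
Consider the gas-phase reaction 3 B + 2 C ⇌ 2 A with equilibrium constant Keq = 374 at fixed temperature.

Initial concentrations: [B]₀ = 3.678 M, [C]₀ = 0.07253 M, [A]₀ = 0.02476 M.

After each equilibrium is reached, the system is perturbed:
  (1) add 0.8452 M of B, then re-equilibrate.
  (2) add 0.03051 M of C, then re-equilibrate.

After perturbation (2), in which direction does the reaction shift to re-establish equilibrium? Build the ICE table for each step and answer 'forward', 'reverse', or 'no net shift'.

Direction: forward

Q₀ = 0.002342 vs Keq = 374 ⇒ Q<K, forward
Step 1:
                   B          C          A
  init         3.678    0.07253    0.02476
  Δ          -0.1077   -0.07179    0.07179
  eq            3.57 7.4004e-04    0.09655
  solve Keq expr → x = 0.03589; check Q = 374
Then add 0.8452 M of B.
Step 2:
                   B          C          A
  init         4.416 7.4004e-04    0.09655
  Δ       -3.0119e-04 -2.0079e-04 2.0079e-04
  eq           4.415 5.3925e-04    0.09675
  solve Keq expr → x = 1.0040e-04; check Q = 374
Then add 0.03051 M of C.
Step 3:
                   B          C          A
  init         4.415    0.03105    0.09675
  Δ         -0.04549   -0.03033    0.03033
  eq            4.37 7.1939e-04     0.1271
  solve Keq expr → x = 0.01516; check Q = 374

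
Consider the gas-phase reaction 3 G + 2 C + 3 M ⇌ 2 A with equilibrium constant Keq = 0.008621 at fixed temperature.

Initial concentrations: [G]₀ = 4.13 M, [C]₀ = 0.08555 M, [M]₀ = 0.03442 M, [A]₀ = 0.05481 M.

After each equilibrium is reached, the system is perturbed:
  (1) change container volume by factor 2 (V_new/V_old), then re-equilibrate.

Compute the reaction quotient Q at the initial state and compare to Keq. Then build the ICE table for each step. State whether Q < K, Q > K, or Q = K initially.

Q₀ = 142.9; Q > K (proceeds reverse)

Q₀ = 142.9 vs Keq = 0.008621 ⇒ Q>K, reverse
Step 1:
                    G           C           M           A
  I              4.13     0.08555     0.03442     0.05481
  C           0.07619     0.05079     0.07619    -0.05079
  E             4.206      0.1363      0.1106    0.004017
  solve Keq expr → x = -0.0254; check Q = 0.008621
Then change container volume by factor 2 (V_new/V_old).
Step 2:
                    G           C           M           A
  I             2.103     0.06817      0.0553    0.002009
  C          0.002598    0.001732    0.002598   -0.001732
  E             2.106      0.0699      0.0579  2.7633e-04
  solve Keq expr → x = -8.6615e-04; check Q = 0.008621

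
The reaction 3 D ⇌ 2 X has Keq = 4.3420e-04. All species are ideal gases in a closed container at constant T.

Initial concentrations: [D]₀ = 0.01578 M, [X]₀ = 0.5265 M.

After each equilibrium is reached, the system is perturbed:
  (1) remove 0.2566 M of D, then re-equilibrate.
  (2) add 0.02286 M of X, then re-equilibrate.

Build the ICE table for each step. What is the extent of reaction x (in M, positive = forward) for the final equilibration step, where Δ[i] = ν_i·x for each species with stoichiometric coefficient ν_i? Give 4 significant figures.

x = -0.01104 M

Q₀ = 7.0547e+04 vs Keq = 4.3420e-04 ⇒ Q>K, reverse
Step 1:
                   D          X
  init       0.01578     0.5265
  Δ           0.7681     -0.512
  eq          0.7838    0.01446
  solve Keq expr → x = -0.256; check Q = 4.3420e-04
Then remove 0.2566 M of D.
Step 2:
                   D          X
  init        0.5272    0.01446
  Δ         0.009403  -0.006269
  eq          0.5366   0.008192
  solve Keq expr → x = -0.003134; check Q = 4.3420e-04
Then add 0.02286 M of X.
Step 3:
                   D          X
  init        0.5366    0.03105
  Δ          0.03313   -0.02209
  eq          0.5698   0.008962
  solve Keq expr → x = -0.01104; check Q = 4.3420e-04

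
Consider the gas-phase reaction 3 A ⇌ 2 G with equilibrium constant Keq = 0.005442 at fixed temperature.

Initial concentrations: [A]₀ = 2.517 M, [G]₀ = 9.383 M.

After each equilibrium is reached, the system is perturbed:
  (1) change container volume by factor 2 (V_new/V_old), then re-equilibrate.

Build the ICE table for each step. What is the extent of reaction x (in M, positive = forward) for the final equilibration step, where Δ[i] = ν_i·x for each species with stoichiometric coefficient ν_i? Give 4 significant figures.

x = -0.1586 M

Q₀ = 5.521 vs Keq = 0.005442 ⇒ Q>K, reverse
Step 1:
                   A          G
  Initial      2.517      9.383
  Change       9.478     -6.318
  Equil        11.99      3.065
  solve Keq expr → x = -3.159; check Q = 0.005442
Then change container volume by factor 2 (V_new/V_old).
Step 2:
                   A          G
  Initial      5.997      1.532
  Change      0.4759    -0.3173
  Equil        6.473      1.215
  solve Keq expr → x = -0.1586; check Q = 0.005442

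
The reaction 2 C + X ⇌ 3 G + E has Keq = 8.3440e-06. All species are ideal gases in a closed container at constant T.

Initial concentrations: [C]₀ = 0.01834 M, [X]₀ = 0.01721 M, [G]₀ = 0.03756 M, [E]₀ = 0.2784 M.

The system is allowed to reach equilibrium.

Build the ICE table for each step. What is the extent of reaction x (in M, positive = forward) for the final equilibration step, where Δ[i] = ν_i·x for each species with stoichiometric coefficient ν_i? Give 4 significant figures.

Q₀ = 2.548 vs Keq = 8.3440e-06 ⇒ Q>K, reverse
Step 1:
                    C           X           G           E
  I           0.01834     0.01721     0.03756      0.2784
  C           0.02425     0.01212    -0.03637    -0.01212
  E           0.04259     0.02933    0.001186      0.2663
  solve Keq expr → x = -0.01212; check Q = 8.3440e-06

x = -0.01212 M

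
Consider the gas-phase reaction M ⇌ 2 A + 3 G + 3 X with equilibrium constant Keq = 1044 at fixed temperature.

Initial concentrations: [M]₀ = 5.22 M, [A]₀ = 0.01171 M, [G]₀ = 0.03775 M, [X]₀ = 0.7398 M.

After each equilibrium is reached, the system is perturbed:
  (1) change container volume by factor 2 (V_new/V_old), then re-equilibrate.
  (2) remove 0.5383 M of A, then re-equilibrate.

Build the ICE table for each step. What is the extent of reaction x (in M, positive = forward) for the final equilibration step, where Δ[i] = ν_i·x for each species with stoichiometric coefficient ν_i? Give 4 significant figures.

Q₀ = 5.7219e-10 vs Keq = 1044 ⇒ Q<K, forward
Step 1:
                   M          A          G          X
  init          5.22    0.01171    0.03775     0.7398
  Δ          -0.9615      1.923      2.884      2.884
  eq           4.259      1.935      2.922      3.624
  solve Keq expr → x = 0.9615; check Q = 1044
Then change container volume by factor 2 (V_new/V_old).
Step 2:
                   M          A          G          X
  init         2.129     0.9673      1.461      1.812
  Δ          -0.4126     0.8252      1.238      1.238
  eq           1.717      1.793      2.699       3.05
  solve Keq expr → x = 0.4126; check Q = 1044
Then remove 0.5383 M of A.
Step 3:
                   M          A          G          X
  init         1.717      1.254      2.699       3.05
  Δ         -0.07391     0.1478     0.2217     0.2217
  eq           1.643      1.402      2.921      3.272
  solve Keq expr → x = 0.07391; check Q = 1044

x = 0.07391 M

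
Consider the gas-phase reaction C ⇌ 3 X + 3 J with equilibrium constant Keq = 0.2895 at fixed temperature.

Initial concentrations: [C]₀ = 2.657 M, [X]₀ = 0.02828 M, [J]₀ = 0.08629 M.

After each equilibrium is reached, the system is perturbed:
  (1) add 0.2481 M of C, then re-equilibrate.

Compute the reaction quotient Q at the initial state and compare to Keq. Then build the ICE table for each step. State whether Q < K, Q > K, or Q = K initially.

Q₀ = 5.4693e-09 vs Keq = 0.2895 ⇒ Q<K, forward
Step 1:
                    C           X           J
  Initial       2.657     0.02828     0.08629
  Change      -0.2939      0.8818      0.8818
  Equil         2.363      0.9101      0.9681
  solve Keq expr → x = 0.2939; check Q = 0.2895
Then add 0.2481 M of C.
Step 2:
                    C           X           J
  Initial       2.611      0.9101      0.9681
  Change    -0.005143     0.01543     0.01543
  Equil         2.606      0.9256      0.9836
  solve Keq expr → x = 0.005143; check Q = 0.2895

Q₀ = 5.4693e-09; Q < K (proceeds forward)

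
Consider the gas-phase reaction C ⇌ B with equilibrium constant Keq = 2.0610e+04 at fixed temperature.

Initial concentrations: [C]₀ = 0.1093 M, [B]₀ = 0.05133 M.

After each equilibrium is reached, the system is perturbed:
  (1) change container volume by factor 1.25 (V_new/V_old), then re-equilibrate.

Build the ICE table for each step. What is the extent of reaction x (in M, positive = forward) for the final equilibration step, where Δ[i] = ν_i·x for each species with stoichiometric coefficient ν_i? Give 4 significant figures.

x = 0 M

Q₀ = 0.4696 vs Keq = 2.0610e+04 ⇒ Q<K, forward
Step 1:
                    C           B
  I            0.1093     0.05133
  C           -0.1093      0.1093
  E        7.7934e-06      0.1606
  solve Keq expr → x = 0.1093; check Q = 2.0610e+04
Then change container volume by factor 1.25 (V_new/V_old).
Step 2:
                    C           B
  I        6.2347e-06      0.1285
  C                 0           0
  E        6.2347e-06      0.1285
  solve Keq expr → x = 0; check Q = 2.0610e+04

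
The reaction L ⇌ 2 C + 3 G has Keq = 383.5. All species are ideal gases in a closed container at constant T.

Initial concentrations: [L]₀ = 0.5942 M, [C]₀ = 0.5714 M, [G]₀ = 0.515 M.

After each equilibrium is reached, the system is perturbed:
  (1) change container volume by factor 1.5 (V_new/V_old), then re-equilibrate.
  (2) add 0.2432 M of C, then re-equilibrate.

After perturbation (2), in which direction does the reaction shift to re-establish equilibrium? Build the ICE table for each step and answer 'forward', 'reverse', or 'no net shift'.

Direction: reverse

Q₀ = 0.07505 vs Keq = 383.5 ⇒ Q<K, forward
Step 1:
                    L           C           G
  init         0.5942      0.5714       0.515
  Δ           -0.5296       1.059       1.589
  eq          0.06457       1.631       2.104
  solve Keq expr → x = 0.5296; check Q = 383.5
Then change container volume by factor 1.5 (V_new/V_old).
Step 2:
                    L           C           G
  init        0.04305       1.087       1.403
  Δ          -0.03148     0.06295     0.09443
  eq          0.01157        1.15       1.497
  solve Keq expr → x = 0.03148; check Q = 383.5
Then add 0.2432 M of C.
Step 3:
                    L           C           G
  init        0.01157       1.393       1.497
  Δ          0.004712   -0.009424    -0.01414
  eq          0.01628       1.384       1.483
  solve Keq expr → x = -0.004712; check Q = 383.5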